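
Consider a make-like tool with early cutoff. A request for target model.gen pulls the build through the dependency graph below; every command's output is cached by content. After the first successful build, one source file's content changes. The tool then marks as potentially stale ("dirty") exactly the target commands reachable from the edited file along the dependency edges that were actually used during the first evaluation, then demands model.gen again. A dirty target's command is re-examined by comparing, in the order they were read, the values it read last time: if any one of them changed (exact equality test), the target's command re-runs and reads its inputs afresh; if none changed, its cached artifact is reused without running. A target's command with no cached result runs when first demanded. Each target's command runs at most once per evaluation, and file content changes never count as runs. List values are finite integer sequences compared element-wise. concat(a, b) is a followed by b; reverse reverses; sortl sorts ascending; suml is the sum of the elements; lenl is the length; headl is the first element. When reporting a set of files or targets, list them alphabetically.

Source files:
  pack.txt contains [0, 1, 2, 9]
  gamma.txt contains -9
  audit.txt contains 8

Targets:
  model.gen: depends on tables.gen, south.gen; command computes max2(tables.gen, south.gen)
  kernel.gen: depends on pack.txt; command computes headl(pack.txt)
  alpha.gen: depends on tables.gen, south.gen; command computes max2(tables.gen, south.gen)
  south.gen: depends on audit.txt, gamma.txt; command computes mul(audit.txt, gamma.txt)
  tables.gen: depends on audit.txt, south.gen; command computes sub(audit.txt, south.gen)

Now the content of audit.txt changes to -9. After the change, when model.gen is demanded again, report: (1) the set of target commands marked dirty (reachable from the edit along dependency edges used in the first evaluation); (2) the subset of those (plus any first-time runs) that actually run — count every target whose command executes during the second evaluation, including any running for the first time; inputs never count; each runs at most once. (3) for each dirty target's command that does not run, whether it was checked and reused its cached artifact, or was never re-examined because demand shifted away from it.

The edit dirties: model.gen, south.gen, tables.gen.
3 target commands run: model.gen, south.gen, tables.gen.
No dirty target's command escaped a run.

First demand of the output computes:
  south.gen = mul(8, -9) = -72
  tables.gen = sub(8, -72) = 80
  model.gen = max2(80, -72) = 80

After the edit, cleaning proceeds:
  south.gen: a read changed (audit.txt 8->-9) — executes, giving 81.
  tables.gen: a read changed (audit.txt 8->-9; south.gen -72->81) — executes, giving -90.
  model.gen: a read changed (tables.gen 80->-90; south.gen -72->81) — executes, giving 81.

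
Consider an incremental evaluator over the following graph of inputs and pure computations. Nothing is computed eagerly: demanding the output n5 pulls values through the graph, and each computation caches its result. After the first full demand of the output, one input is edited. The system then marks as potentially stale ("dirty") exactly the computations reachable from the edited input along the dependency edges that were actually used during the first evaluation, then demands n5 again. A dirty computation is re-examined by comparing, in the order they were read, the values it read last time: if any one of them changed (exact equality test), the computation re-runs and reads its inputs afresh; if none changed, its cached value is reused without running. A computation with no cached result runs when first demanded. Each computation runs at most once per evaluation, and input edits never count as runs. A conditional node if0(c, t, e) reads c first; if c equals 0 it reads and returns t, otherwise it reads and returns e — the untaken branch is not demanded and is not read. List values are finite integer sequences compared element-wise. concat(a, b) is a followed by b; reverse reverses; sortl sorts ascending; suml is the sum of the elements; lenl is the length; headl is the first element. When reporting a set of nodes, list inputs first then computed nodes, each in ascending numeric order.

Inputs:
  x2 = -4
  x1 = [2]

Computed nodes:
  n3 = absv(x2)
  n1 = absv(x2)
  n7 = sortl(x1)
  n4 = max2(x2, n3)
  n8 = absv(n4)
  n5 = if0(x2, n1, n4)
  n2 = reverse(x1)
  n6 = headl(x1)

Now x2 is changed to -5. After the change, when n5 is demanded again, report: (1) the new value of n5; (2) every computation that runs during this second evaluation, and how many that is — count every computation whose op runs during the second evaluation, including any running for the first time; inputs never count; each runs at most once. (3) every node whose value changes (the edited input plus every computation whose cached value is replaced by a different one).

Initial pass — values computed on the first demand:
  n3 = absv(-4) = 4
  n4 = max2(-4, 4) = 4
  n5 = if0(x2=-4 -> else branch n4) = 4

Second demand — change propagation:
  n3: re-runs because x2 -4->-5; new result 5.
  n4: re-runs because x2 -4->-5; n3 4->5; new result 5.
  n5: re-runs because x2 -4->-5; n4 4->5; new result 5.

n5 now evaluates to 5.
Run set: n3, n4, n5 (3 run).
Changed values: x2, n3, n4, n5.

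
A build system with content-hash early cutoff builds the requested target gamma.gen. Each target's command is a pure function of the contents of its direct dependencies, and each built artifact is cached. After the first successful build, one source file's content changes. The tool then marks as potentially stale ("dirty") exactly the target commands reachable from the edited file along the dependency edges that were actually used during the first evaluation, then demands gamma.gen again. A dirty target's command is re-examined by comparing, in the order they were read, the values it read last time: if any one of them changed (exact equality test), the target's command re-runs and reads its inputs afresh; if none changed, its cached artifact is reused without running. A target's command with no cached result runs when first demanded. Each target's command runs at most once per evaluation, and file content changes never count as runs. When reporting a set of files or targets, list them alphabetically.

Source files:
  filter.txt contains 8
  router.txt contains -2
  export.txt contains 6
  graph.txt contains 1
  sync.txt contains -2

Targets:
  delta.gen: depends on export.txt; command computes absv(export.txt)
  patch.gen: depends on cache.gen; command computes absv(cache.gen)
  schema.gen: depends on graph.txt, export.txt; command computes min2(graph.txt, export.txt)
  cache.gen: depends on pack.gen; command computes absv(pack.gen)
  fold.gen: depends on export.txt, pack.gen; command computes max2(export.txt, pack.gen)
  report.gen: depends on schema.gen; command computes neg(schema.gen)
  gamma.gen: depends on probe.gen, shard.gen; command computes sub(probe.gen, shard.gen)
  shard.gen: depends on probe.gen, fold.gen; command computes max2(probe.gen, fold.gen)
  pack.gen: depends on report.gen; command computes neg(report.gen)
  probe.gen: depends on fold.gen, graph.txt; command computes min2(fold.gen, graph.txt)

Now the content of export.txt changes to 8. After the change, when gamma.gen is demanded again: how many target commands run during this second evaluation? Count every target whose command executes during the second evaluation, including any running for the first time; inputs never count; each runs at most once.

Target commands that run: fold.gen, gamma.gen, probe.gen, schema.gen, shard.gen — 5 in total.
Key observation: the cutoff stops propagation at report.gen — its inputs' values are unchanged, so it reuses its cache.

First evaluation (everything demanded from the output):
  schema.gen = min2(1, 6) = 1
  report.gen = neg(1) = -1
  pack.gen = neg(-1) = 1
  fold.gen = max2(6, 1) = 6
  probe.gen = min2(6, 1) = 1
  shard.gen = max2(1, 6) = 6
  gamma.gen = sub(1, 6) = -5

Propagation after the edit:
  schema.gen: runs — export.txt 6->8; result 1 (same value as before).
  report.gen: checked — values it read are unchanged (schema.gen unchanged); reused cached -1 without running.
  pack.gen: checked — values it read are unchanged (report.gen unchanged); reused cached 1 without running.
  fold.gen: runs — export.txt 6->8; result 8.
  probe.gen: runs — fold.gen 6->8; result 1 (same value as before).
  shard.gen: runs — fold.gen 6->8; result 8.
  gamma.gen: runs — shard.gen 6->8; result -7.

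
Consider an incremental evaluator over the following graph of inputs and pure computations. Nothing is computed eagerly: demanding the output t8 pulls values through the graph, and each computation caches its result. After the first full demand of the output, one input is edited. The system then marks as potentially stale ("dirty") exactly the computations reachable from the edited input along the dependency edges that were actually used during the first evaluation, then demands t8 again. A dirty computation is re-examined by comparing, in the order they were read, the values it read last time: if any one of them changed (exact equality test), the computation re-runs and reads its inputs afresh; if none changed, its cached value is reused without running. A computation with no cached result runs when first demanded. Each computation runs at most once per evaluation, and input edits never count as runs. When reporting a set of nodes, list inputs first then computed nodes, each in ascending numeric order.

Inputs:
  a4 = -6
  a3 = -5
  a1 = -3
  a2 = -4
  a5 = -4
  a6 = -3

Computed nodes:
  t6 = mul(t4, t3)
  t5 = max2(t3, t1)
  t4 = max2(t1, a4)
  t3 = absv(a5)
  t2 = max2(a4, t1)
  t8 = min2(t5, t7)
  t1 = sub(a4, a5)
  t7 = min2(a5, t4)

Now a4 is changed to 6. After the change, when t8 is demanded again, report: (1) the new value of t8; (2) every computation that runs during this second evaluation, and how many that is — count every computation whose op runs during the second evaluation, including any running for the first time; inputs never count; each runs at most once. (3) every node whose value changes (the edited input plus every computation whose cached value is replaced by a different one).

Initial pass — values computed on the first demand:
  t1 = sub(-6, -4) = -2
  t3 = absv(-4) = 4
  t4 = max2(-2, -6) = -2
  t5 = max2(4, -2) = 4
  t7 = min2(-4, -2) = -4
  t8 = min2(4, -4) = -4

Second demand — change propagation:
  t1: re-runs because a4 -6->6; new result 10.
  t4: re-runs because t1 -2->10; a4 -6->6; new result 10.
  t5: re-runs because t1 -2->10; new result 10.
  t7: re-runs because t4 -2->10; new result -4 (unchanged).
  t8: re-runs because t5 4->10; new result -4 (unchanged).

t8 now evaluates to -4.
Run set: t1, t4, t5, t7, t8 (5 run).
Changed values: a4, t1, t4, t5.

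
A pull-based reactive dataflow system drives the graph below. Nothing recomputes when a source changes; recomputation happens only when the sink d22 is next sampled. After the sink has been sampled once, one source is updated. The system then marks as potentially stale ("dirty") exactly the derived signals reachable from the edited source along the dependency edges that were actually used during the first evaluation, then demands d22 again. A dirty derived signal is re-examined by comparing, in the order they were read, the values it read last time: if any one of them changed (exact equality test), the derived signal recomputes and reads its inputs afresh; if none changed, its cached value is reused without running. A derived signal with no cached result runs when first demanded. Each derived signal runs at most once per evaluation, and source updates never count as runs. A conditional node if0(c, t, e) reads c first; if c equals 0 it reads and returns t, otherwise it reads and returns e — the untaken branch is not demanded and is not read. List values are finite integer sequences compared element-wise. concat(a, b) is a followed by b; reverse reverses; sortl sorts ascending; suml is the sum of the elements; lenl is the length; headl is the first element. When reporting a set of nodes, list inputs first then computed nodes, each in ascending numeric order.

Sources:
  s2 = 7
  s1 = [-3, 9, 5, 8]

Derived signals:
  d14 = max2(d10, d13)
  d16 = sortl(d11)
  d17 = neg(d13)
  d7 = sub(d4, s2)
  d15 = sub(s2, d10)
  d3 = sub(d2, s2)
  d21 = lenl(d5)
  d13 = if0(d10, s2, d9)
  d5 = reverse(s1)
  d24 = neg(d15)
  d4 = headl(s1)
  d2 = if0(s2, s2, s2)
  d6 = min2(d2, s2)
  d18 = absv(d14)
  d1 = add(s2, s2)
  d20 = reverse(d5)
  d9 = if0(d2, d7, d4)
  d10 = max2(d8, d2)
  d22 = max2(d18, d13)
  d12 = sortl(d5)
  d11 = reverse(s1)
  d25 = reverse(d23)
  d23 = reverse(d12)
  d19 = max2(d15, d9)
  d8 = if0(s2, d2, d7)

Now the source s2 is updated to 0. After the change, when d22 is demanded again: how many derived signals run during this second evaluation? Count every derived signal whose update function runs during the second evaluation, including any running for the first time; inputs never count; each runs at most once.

First evaluation (everything demanded from the output):
  d2 = if0(s2=7 -> else branch s2) = 7
  d4 = headl([-3, 9, 5, 8]) = -3
  d7 = sub(-3, 7) = -10
  d8 = if0(s2=7 -> else branch d7) = -10
  d9 = if0(d2=7 -> else branch d4) = -3
  d10 = max2(-10, 7) = 7
  d13 = if0(d10=7 -> else branch d9) = -3
  d14 = max2(7, -3) = 7
  d18 = absv(7) = 7
  d22 = max2(7, -3) = 7

Propagation after the edit:
  d2: runs — s2 7->0; s2 7->0; result 0.
  d7: marked dirty but never re-examined — demand shifted away from it.
  d8: runs — s2 7->0; result 0.
  d9: marked dirty but never re-examined — demand shifted away from it.
  d10: runs — d8 -10->0; d2 7->0; result 0.
  d13: runs — d10 7->0; result 0.
  d14: runs — d10 7->0; d13 -3->0; result 0.
  d18: runs — d14 7->0; result 0.
  d22: runs — d18 7->0; d13 -3->0; result 0.

Key observation: a condition flipped, so demand moved to the other branch — d7, d9 are never re-examined.

Derived signals that run: d2, d8, d10, d13, d14, d18, d22 — 7 in total.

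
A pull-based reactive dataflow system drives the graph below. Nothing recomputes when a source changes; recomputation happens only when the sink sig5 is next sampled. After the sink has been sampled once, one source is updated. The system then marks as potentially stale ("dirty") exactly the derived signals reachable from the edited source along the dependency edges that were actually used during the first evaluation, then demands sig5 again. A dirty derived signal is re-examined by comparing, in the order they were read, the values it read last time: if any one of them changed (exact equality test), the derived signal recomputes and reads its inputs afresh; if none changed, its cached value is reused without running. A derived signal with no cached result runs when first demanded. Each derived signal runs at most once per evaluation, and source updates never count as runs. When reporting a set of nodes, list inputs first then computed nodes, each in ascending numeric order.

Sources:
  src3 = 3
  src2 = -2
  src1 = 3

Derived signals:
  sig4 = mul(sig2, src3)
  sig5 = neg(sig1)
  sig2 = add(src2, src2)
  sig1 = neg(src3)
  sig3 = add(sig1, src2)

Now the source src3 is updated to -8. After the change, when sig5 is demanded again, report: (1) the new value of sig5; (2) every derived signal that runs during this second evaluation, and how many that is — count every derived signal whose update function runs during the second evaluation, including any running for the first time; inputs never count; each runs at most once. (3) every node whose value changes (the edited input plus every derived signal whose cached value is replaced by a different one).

New value of sig5: -8.
Derived signals that run: sig1, sig5 — 2 in total.
Values that change: src3, sig1, sig5.

First evaluation (everything demanded from the output):
  sig1 = neg(3) = -3
  sig5 = neg(-3) = 3

Propagation after the edit:
  sig1: runs — src3 3->-8; result 8.
  sig5: runs — sig1 -3->8; result -8.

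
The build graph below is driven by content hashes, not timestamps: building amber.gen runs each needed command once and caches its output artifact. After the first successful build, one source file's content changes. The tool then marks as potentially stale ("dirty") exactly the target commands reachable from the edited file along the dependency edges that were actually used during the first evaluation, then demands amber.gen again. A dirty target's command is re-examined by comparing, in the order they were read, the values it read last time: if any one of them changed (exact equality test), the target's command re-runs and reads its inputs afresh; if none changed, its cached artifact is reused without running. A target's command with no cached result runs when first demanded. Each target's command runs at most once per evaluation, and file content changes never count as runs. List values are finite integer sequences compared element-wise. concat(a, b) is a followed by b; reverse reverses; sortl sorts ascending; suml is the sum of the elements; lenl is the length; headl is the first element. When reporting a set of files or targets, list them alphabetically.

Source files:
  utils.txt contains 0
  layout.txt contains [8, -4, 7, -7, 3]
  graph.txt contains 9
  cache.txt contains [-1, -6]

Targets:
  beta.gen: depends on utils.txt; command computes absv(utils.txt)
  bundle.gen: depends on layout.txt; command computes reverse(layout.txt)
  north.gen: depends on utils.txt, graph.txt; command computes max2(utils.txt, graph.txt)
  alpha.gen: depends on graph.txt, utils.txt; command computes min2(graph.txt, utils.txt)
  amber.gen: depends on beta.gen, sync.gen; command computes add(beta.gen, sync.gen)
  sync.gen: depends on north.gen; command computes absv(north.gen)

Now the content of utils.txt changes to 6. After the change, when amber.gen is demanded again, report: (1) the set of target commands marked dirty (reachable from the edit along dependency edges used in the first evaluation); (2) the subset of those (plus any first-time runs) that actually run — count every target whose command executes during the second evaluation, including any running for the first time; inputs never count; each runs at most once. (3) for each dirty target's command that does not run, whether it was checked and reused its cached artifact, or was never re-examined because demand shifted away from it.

Dirty set: amber.gen, beta.gen, north.gen, sync.gen.
Run set: amber.gen, beta.gen, north.gen (3 run).
Re-examined without running (cache reused): sync.gen.
The important point: at sync.gen every value read last time is unchanged, so the dirty flag clears without a run.

Initial pass — values computed on the first demand:
  beta.gen = absv(0) = 0
  north.gen = max2(0, 9) = 9
  sync.gen = absv(9) = 9
  amber.gen = add(0, 9) = 9

Second demand — change propagation:
  beta.gen: re-runs because utils.txt 0->6; new result 6.
  north.gen: re-runs because utils.txt 0->6; new result 9 (unchanged).
  sync.gen: re-examined; everything it read last time is the same (north.gen unchanged) — cache 9 kept, no run.
  amber.gen: re-runs because beta.gen 0->6; new result 15.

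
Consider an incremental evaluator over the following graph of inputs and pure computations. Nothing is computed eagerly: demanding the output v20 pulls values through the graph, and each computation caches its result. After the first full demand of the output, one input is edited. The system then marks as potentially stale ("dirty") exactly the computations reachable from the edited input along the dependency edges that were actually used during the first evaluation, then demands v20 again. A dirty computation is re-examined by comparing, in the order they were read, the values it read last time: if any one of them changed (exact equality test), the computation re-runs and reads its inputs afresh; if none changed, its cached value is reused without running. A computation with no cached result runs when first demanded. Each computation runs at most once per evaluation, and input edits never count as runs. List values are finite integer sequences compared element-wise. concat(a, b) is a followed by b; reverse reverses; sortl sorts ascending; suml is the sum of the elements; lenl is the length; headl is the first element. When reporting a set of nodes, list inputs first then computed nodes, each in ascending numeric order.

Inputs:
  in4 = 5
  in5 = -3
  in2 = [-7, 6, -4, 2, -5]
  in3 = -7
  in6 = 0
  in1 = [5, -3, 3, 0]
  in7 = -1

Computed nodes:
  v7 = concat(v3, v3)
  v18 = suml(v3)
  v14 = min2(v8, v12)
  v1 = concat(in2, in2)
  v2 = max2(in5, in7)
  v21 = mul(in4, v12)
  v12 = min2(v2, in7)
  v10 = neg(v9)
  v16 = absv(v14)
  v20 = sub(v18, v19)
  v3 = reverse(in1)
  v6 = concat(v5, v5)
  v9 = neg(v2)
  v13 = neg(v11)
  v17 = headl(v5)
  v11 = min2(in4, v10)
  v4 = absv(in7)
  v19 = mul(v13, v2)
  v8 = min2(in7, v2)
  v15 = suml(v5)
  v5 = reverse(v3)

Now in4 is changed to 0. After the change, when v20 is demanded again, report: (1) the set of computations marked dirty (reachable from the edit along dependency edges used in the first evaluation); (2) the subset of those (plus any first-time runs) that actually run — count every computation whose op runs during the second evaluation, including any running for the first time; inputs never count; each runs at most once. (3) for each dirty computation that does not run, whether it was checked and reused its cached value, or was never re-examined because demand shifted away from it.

Dirty set: v11, v13, v19, v20.
Run set: v11 (1 run).
Re-examined without running (cache reused): v13, v19, v20.
The important point: v11 recomputes to an identical value, and the output ends up unchanged.

Initial pass — values computed on the first demand:
  v2 = max2(-3, -1) = -1
  v3 = reverse([5, -3, 3, 0]) = [0, 3, -3, 5]
  v9 = neg(-1) = 1
  v10 = neg(1) = -1
  v11 = min2(5, -1) = -1
  v13 = neg(-1) = 1
  v18 = suml([0, 3, -3, 5]) = 5
  v19 = mul(1, -1) = -1
  v20 = sub(5, -1) = 6

Second demand — change propagation:
  v11: re-runs because in4 5->0; new result -1 (unchanged).
  v13: re-examined; everything it read last time is the same (v11 unchanged) — cache 1 kept, no run.
  v19: re-examined; everything it read last time is the same (v13 unchanged, v2 unchanged) — cache -1 kept, no run.
  v20: re-examined; everything it read last time is the same (v18 unchanged, v19 unchanged) — cache 6 kept, no run.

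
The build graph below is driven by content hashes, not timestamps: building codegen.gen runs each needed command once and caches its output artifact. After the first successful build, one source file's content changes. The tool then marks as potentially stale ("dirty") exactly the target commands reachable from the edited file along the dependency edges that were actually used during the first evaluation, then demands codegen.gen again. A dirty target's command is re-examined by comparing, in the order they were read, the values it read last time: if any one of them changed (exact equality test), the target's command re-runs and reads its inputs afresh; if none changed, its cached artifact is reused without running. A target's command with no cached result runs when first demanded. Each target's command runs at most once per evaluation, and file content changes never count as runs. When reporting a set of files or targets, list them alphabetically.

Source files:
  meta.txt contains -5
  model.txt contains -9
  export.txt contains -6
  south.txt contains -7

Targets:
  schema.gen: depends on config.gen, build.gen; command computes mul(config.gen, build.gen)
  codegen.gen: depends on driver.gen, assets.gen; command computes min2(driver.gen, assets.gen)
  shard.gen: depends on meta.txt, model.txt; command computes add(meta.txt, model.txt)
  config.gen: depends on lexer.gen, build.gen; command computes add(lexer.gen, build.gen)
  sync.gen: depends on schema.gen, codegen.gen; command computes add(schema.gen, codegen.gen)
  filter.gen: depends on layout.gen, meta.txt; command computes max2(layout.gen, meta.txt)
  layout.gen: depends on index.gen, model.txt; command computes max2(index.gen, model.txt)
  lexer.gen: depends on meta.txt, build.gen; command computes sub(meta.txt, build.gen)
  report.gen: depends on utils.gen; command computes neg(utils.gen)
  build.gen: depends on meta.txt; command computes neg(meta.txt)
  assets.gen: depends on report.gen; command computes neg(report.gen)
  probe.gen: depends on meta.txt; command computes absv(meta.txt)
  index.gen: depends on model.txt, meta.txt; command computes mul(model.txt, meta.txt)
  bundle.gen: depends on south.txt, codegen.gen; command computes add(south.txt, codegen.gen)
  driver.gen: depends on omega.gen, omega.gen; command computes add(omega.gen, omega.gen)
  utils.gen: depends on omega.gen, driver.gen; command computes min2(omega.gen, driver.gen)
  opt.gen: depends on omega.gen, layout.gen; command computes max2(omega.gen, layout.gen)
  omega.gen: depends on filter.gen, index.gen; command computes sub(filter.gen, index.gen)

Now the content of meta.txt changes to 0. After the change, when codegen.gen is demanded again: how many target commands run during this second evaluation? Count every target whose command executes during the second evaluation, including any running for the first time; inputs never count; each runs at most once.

Initial pass — values computed on the first demand:
  index.gen = mul(-9, -5) = 45
  layout.gen = max2(45, -9) = 45
  filter.gen = max2(45, -5) = 45
  omega.gen = sub(45, 45) = 0
  driver.gen = add(0, 0) = 0
  utils.gen = min2(0, 0) = 0
  report.gen = neg(0) = 0
  assets.gen = neg(0) = 0
  codegen.gen = min2(0, 0) = 0

Second demand — change propagation:
  index.gen: re-runs because meta.txt -5->0; new result 0.
  layout.gen: re-runs because index.gen 45->0; new result 0.
  filter.gen: re-runs because layout.gen 45->0; meta.txt -5->0; new result 0.
  omega.gen: re-runs because filter.gen 45->0; index.gen 45->0; new result 0 (unchanged).
  driver.gen: re-examined; everything it read last time is the same (omega.gen unchanged, omega.gen unchanged) — cache 0 kept, no run.
  utils.gen: re-examined; everything it read last time is the same (omega.gen unchanged, driver.gen unchanged) — cache 0 kept, no run.
  report.gen: re-examined; everything it read last time is the same (utils.gen unchanged) — cache 0 kept, no run.
  assets.gen: re-examined; everything it read last time is the same (report.gen unchanged) — cache 0 kept, no run.
  codegen.gen: re-examined; everything it read last time is the same (driver.gen unchanged, assets.gen unchanged) — cache 0 kept, no run.

The important point: omega.gen recomputes to an identical value, and the output ends up unchanged.

Run set: filter.gen, index.gen, layout.gen, omega.gen (4 run).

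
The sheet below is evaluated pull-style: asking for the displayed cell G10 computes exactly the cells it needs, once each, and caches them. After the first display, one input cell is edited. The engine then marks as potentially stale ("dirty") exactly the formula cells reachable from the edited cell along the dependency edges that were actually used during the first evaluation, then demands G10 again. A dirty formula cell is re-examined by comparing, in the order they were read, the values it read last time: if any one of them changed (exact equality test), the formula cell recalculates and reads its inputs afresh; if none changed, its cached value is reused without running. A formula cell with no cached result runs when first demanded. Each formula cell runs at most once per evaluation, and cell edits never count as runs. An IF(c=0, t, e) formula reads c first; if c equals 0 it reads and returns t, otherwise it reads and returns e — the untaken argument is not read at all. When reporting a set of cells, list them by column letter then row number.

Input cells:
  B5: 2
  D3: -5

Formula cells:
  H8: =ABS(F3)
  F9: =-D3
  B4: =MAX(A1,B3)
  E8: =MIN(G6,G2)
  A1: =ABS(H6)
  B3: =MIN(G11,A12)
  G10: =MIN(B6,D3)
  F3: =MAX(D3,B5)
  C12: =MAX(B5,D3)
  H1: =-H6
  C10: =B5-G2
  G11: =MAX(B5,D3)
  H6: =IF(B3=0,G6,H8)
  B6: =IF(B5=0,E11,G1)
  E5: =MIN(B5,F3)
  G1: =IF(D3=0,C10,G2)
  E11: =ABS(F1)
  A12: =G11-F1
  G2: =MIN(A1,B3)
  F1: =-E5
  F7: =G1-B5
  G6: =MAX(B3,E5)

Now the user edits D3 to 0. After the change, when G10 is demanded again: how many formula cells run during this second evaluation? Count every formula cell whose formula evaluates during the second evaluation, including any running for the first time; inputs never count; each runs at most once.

6 formula cells run: B6, C10, F3, G1, G10, G11.
Note the branch switch — C10 had no cache and runs now for the first time.

First demand of the output computes:
  F3 = MAX(-5, 2) = 2
  E5 = MIN(2, 2) = 2
  F1 = -(2) = -2
  G11 = MAX(2, -5) = 2
  A12 = 2 - -2 = 4
  B3 = MIN(2, 4) = 2
  H8 = ABS(2) = 2
  H6 = IF(B3=0: B3=2 -> else branch H8) = 2
  A1 = ABS(2) = 2
  G2 = MIN(2, 2) = 2
  G1 = IF(D3=0: D3=-5 -> else branch G2) = 2
  B6 = IF(B5=0: B5=2 -> else branch G1) = 2
  G10 = MIN(2, -5) = -5

After the edit, cleaning proceeds:
  F3: a read changed (D3 -5->0) — executes, giving 2 — identical to its old value.
  E5: dirty, but its reads are unchanged (B5 unchanged, F3 unchanged); cached 2 stands.
  F1: dirty, but its reads are unchanged (E5 unchanged); cached -2 stands.
  G11: a read changed (D3 -5->0) — executes, giving 2 — identical to its old value.
  A12: dirty, but its reads are unchanged (G11 unchanged, F1 unchanged); cached 4 stands.
  B3: dirty, but its reads are unchanged (G11 unchanged, A12 unchanged); cached 2 stands.
  H8: dirty, but its reads are unchanged (F3 unchanged); cached 2 stands.
  H6: dirty, but its reads are unchanged (B3 unchanged, H8 unchanged); cached 2 stands.
  A1: dirty, but its reads are unchanged (H6 unchanged); cached 2 stands.
  G2: dirty, but its reads are unchanged (A1 unchanged, B3 unchanged); cached 2 stands.
  C10: had never run; runs now, result 0.
  G1: a read changed (D3 -5->0) — executes, giving 0.
  B6: a read changed (G1 2->0) — executes, giving 0.
  G10: a read changed (B6 2->0; D3 -5->0) — executes, giving 0.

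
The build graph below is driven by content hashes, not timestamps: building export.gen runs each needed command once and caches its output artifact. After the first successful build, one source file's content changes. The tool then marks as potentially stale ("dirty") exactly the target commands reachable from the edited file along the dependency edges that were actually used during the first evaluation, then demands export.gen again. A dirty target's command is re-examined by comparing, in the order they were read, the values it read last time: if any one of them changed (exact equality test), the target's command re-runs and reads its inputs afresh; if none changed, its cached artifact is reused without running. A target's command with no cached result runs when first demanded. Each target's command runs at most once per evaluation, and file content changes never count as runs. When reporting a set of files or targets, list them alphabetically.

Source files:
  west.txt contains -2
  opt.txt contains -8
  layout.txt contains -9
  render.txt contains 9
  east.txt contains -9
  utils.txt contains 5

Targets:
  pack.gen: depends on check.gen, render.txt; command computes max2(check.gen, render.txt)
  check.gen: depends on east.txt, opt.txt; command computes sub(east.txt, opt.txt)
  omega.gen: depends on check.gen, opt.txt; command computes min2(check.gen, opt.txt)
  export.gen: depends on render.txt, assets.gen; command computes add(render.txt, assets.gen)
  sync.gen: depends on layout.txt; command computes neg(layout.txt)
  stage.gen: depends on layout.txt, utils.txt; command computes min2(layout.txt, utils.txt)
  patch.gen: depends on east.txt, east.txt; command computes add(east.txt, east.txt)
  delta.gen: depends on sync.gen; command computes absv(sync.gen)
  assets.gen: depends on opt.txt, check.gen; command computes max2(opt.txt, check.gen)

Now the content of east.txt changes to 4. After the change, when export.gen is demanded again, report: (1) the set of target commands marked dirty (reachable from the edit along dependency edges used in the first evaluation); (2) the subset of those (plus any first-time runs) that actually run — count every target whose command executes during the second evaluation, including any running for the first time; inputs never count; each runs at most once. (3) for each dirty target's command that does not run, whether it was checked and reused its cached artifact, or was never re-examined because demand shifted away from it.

Dirty set: assets.gen, check.gen, export.gen.
Run set: assets.gen, check.gen, export.gen (3 run).
All dirty target commands ended up running.

Initial pass — values computed on the first demand:
  check.gen = sub(-9, -8) = -1
  assets.gen = max2(-8, -1) = -1
  export.gen = add(9, -1) = 8

Second demand — change propagation:
  check.gen: re-runs because east.txt -9->4; new result 12.
  assets.gen: re-runs because check.gen -1->12; new result 12.
  export.gen: re-runs because assets.gen -1->12; new result 21.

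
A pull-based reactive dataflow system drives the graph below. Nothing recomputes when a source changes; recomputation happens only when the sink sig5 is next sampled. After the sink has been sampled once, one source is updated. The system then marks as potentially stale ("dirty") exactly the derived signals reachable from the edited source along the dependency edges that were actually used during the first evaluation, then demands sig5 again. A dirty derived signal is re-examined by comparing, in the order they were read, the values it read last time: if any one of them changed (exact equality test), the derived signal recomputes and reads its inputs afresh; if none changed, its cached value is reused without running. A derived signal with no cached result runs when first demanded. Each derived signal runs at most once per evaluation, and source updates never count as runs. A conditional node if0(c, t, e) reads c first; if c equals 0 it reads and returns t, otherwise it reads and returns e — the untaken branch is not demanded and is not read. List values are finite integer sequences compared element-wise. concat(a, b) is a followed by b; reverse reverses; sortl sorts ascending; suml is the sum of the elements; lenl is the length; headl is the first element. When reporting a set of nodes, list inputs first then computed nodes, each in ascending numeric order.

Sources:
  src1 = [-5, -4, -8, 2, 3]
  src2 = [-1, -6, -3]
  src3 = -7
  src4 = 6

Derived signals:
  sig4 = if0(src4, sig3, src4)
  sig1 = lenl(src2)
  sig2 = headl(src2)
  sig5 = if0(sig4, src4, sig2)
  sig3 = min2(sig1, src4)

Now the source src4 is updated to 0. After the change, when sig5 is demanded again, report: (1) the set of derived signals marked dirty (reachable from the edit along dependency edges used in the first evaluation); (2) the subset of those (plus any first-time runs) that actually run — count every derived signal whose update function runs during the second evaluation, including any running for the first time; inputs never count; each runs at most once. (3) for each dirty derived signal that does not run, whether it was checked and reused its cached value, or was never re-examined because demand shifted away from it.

Marked dirty: sig4, sig5.
Derived signals that run: sig1, sig3, sig4, sig5 — 4 in total.
Every dirty derived signal ran.
Key observation: a condition flipped, so demand reaches new nodes — sig1, sig3 run for the first time.

First evaluation (everything demanded from the output):
  sig2 = headl([-1, -6, -3]) = -1
  sig4 = if0(src4=6 -> else branch src4) = 6
  sig5 = if0(sig4=6 -> else branch sig2) = -1

Propagation after the edit:
  sig1: demanded for the first time — runs, produces 3.
  sig3: demanded for the first time — runs, produces 0.
  sig4: runs — src4 6->0; src4 6->0; result 0.
  sig5: runs — sig4 6->0; result 0.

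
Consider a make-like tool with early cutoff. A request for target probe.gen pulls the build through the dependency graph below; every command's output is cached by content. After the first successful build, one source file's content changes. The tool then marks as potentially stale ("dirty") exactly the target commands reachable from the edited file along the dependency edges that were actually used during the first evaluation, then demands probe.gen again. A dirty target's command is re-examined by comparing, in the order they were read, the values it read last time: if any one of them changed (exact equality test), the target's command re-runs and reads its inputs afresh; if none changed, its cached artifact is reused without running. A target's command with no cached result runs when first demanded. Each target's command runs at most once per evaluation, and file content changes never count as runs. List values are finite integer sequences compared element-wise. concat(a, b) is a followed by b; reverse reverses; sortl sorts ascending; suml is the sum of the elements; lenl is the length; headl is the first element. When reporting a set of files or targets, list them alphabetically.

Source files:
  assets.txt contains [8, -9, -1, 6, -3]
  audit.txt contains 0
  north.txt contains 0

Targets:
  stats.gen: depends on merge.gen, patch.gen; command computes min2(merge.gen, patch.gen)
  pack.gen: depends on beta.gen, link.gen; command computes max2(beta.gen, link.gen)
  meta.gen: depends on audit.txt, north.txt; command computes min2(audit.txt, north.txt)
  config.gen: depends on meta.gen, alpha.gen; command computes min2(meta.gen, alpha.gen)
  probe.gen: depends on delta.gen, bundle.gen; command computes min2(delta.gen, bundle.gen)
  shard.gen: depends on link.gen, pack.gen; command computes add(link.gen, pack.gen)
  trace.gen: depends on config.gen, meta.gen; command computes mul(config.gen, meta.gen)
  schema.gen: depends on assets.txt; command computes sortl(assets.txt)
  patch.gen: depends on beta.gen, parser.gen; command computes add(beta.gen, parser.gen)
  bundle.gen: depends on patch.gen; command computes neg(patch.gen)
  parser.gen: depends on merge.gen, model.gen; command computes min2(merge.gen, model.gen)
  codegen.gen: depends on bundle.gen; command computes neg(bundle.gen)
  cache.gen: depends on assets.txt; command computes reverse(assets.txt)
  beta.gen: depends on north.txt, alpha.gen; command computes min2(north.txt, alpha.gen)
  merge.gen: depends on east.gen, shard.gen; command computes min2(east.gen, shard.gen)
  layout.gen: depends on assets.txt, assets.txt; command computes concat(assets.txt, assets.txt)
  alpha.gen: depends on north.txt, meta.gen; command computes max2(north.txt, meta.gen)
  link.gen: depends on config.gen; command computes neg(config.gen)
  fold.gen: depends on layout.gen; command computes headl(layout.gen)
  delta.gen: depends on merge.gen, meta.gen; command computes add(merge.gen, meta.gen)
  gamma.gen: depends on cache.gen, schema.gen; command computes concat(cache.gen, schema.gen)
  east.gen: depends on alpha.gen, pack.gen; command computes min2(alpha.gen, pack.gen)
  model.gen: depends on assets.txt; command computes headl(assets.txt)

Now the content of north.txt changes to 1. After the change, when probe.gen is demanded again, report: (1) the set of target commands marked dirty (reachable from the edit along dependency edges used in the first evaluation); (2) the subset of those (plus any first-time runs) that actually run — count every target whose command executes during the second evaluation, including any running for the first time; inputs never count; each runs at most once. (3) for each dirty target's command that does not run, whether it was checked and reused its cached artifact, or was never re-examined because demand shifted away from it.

The edit dirties: alpha.gen, beta.gen, bundle.gen, config.gen, delta.gen, east.gen, link.gen, merge.gen, meta.gen, pack.gen, parser.gen, patch.gen, probe.gen, shard.gen.
13 target commands run: alpha.gen, beta.gen, bundle.gen, config.gen, delta.gen, east.gen, merge.gen, meta.gen, pack.gen, parser.gen, patch.gen, probe.gen, shard.gen.
Cache hits after checking: link.gen.
Note where the cutoff bites: link.gen is checked, finds nothing changed, and keeps its cache.

First demand of the output computes:
  meta.gen = min2(0, 0) = 0
  alpha.gen = max2(0, 0) = 0
  beta.gen = min2(0, 0) = 0
  config.gen = min2(0, 0) = 0
  link.gen = neg(0) = 0
  model.gen = headl([8, -9, -1, 6, -3]) = 8
  pack.gen = max2(0, 0) = 0
  east.gen = min2(0, 0) = 0
  shard.gen = add(0, 0) = 0
  merge.gen = min2(0, 0) = 0
  delta.gen = add(0, 0) = 0
  parser.gen = min2(0, 8) = 0
  patch.gen = add(0, 0) = 0
  bundle.gen = neg(0) = 0
  probe.gen = min2(0, 0) = 0

After the edit, cleaning proceeds:
  meta.gen: a read changed (north.txt 0->1) — executes, giving 0 — identical to its old value.
  alpha.gen: a read changed (north.txt 0->1) — executes, giving 1.
  beta.gen: a read changed (north.txt 0->1; alpha.gen 0->1) — executes, giving 1.
  config.gen: a read changed (alpha.gen 0->1) — executes, giving 0 — identical to its old value.
  link.gen: dirty, but its reads are unchanged (config.gen unchanged); cached 0 stands.
  pack.gen: a read changed (beta.gen 0->1) — executes, giving 1.
  east.gen: a read changed (alpha.gen 0->1; pack.gen 0->1) — executes, giving 1.
  shard.gen: a read changed (pack.gen 0->1) — executes, giving 1.
  merge.gen: a read changed (east.gen 0->1; shard.gen 0->1) — executes, giving 1.
  delta.gen: a read changed (merge.gen 0->1) — executes, giving 1.
  parser.gen: a read changed (merge.gen 0->1) — executes, giving 1.
  patch.gen: a read changed (beta.gen 0->1; parser.gen 0->1) — executes, giving 2.
  bundle.gen: a read changed (patch.gen 0->2) — executes, giving -2.
  probe.gen: a read changed (delta.gen 0->1; bundle.gen 0->-2) — executes, giving -2.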